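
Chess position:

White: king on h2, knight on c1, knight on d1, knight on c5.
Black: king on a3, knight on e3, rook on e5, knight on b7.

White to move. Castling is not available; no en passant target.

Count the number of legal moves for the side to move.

White to move; king on h2.
In check: no.
Legal moves: Nd7, Nxb7, Ne6, Na6, Ne4, Na4, N5d3, N5b3, Kh3, Kg3, Kh1, Kg1, Nxe3, Nc3, Nf2, Nb2, N1d3, N1b3, Ne2, Na2.
Count: 20.

20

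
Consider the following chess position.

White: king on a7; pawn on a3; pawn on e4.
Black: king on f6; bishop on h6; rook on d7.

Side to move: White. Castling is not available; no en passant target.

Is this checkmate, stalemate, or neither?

neither

White to move; white king on a7.
In check: yes, from the black rook on d7.
Legal moves for White: Kb8, Ka8, Kb6, Ka6.
White is in check but has 4 legal moves → neither.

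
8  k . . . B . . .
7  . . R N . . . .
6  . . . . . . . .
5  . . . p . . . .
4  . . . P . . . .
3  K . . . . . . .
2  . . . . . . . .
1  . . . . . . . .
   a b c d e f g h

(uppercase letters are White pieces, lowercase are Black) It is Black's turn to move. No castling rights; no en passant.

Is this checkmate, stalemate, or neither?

stalemate

Black to move; black king on a8.
In check: no.
King squares — a7: attacked by Rc7; b7: attacked by Rc7; b8: attacked by Nd7.
Legal moves for Black: none.
Not in check and no legal moves → stalemate.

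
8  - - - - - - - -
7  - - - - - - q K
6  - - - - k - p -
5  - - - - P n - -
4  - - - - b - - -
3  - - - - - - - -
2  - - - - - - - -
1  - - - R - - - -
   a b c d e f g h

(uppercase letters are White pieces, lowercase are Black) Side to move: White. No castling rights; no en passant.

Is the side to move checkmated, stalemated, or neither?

checkmate

White to move; white king on h7.
In check: yes, from the black queen on g7.
King squares — g6: attacked by Qg7; h6: attacked by Nf5; g7: attacked by Nf5; g8: attacked by Qg7; h8: attacked by Qg7.
Legal moves for White: none.
In check with no legal moves → checkmate.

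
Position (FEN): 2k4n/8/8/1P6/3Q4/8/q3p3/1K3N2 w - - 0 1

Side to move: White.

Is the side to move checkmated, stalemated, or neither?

neither

White to move; white king on b1.
In check: yes, from the black queen on a2.
King squares — a1: attacked by Qa2; c1: available; a2: available; b2: attacked by Qa2; c2: attacked by Qa2.
Legal moves for White: Kxa2, Kc1.
White is in check but has 2 legal moves → neither.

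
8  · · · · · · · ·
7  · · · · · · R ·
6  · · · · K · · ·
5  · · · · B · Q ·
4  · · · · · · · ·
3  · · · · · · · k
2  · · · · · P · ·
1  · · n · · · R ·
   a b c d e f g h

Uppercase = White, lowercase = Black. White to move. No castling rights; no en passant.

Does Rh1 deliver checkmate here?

yes

After Rh1: black king on h3; in check: yes, from the white rook on h1.
King squares — g2: attacked by Qg5; h2: attacked by Rh1; g3: attacked by Pf2; g4: attacked by Qg5; h4: attacked by Rh1.
Black has no legal moves → checkmate.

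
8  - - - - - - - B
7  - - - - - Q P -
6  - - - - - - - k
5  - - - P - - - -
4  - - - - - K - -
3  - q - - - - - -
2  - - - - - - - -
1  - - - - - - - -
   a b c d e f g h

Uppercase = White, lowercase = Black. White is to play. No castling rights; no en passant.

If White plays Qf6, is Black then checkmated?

After Qf6: black king on h6; in check: yes, from the white queen on f6.
Black has 2 legal replies: Kh7, Kh5.
In check but a legal move exists → not checkmate.

no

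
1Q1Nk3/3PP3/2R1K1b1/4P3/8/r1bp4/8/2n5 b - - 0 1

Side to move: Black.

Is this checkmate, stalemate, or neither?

checkmate

Black to move; black king on e8.
In check: yes, from the white pawn on d7.
King squares — d7: attacked by Ke6; e7: attacked by Ke6; f7: attacked by Ke6; d8: attacked by Pe7; f8: attacked by Pe7.
Legal moves for Black: none.
In check with no legal moves → checkmate.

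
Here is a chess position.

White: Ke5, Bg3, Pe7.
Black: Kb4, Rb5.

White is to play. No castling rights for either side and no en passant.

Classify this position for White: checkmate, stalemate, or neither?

White to move; white king on e5.
In check: yes, from the black rook on b5.
Legal moves for White: Kf6, Ke6, Kd6, Kf4, Ke4, Kd4.
White is in check but has 6 legal moves → neither.

neither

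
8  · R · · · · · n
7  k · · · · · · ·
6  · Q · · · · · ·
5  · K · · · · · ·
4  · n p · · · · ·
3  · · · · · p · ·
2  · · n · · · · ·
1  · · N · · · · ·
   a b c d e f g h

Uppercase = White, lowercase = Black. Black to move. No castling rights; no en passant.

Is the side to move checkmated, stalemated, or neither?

Black to move; black king on a7.
In check: yes, from the white queen on b6.
King squares — a6: attacked by Kb5; b6: attacked by Kb5; b7: attacked by Qb6; a8: attacked by Rb8; b8: attacked by Qb6.
Legal moves for Black: none.
In check with no legal moves → checkmate.

checkmate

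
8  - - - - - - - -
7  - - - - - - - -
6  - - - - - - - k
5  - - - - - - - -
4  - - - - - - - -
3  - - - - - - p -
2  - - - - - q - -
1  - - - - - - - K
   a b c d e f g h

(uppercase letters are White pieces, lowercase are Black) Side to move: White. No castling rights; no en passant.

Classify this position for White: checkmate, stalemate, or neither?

White to move; white king on h1.
In check: no.
King squares — g1: attacked by Qf2; g2: attacked by Qf2; h2: attacked by Qf2.
Legal moves for White: none.
Not in check and no legal moves → stalemate.

stalemate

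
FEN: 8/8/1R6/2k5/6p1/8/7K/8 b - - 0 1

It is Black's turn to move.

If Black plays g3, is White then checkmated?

no

After g3: white king on h2; in check: yes, from the black pawn on g3.
White has 5 legal replies: Kh3, Kxg3, Kg2, Kh1, Kg1.
In check but a legal move exists → not checkmate.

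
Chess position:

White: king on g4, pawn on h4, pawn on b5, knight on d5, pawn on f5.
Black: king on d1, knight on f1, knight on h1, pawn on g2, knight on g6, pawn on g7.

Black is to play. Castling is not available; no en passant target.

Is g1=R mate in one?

After g1=R: white king on g4; in check: yes, from the black rook on g1.
White has 3 legal replies: Kh5, Kh3, Kf3.
In check but a legal move exists → not checkmate.

no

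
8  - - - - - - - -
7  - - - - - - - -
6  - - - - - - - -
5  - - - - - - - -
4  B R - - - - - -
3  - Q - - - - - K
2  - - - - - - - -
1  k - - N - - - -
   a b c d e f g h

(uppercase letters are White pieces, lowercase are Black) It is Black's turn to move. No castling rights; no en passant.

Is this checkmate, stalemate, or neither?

Black to move; black king on a1.
In check: no.
King squares — b1: attacked by Qb3; a2: attacked by Qb3; b2: attacked by Nd1.
Legal moves for Black: none.
Not in check and no legal moves → stalemate.

stalemate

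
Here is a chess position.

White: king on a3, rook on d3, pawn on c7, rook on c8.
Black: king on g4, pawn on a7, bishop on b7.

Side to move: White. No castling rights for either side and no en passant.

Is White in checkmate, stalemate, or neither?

neither

White to move; white king on a3.
In check: no.
Legal moves for White include: Rh8, Rg8+, Rf8, Re8, Rcd8, Rb8, Ra8, Rdd8, Rd7, Rd6, Rd5, Rd4+, Rh3, Rg3+, Rf3, Re3, Rc3, Rb3, ... (list truncated; more exist).
White has legal moves and is not in check → neither.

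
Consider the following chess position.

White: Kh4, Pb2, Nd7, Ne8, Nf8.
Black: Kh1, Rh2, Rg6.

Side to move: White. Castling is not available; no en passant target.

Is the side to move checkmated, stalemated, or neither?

White to move; white king on h4.
In check: yes, from the black rook on h2.
King squares — g3: attacked by Rg6; h3: attacked by Rh2; g4: attacked by Rg6; g5: attacked by Rg6; h5: attacked by Rh2.
Legal moves for White: none.
In check with no legal moves → checkmate.

checkmate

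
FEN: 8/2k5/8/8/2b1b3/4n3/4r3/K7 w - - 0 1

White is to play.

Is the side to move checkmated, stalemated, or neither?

stalemate

White to move; white king on a1.
In check: no.
King squares — b1: attacked by Be4; a2: attacked by Re2; b2: attacked by Re2.
Legal moves for White: none.
Not in check and no legal moves → stalemate.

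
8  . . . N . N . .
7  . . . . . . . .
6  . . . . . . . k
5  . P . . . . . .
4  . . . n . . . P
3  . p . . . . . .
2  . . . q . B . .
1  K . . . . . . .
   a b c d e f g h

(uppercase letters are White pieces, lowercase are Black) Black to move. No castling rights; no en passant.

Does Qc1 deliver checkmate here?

yes

After Qc1: white king on a1; in check: yes, from the black queen on c1.
King squares — b1: attacked by Qc1; a2: attacked by Pb3; b2: attacked by Qc1.
White has no legal moves → checkmate.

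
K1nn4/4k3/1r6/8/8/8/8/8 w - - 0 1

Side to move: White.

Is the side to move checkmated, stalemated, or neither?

stalemate

White to move; white king on a8.
In check: no.
King squares — a7: attacked by Nc8; b7: attacked by Rb6; b8: attacked by Rb6.
Legal moves for White: none.
Not in check and no legal moves → stalemate.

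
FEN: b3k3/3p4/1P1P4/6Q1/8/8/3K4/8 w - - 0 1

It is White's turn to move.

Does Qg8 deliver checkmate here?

After Qg8: black king on e8; in check: yes, from the white queen on g8.
King squares — d7: own pawn; e7: attacked by Pd6; f7: attacked by Qg8; d8: attacked by Qg8; f8: attacked by Qg8.
Black has no legal moves → checkmate.

yes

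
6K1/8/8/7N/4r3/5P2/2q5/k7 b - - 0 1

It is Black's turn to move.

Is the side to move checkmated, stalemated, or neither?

Black to move; black king on a1.
In check: no.
Legal moves for Black include: Re8+, Re7, Re6, Re5, Rh4, Rg4+, Rf4, Rd4, Rc4, Rb4, Ra4, Re3, Re2, Re1, Qc8+, Qc7, Qc6, Qc5, ... (list truncated; more exist).
Black has legal moves and is not in check → neither.

neither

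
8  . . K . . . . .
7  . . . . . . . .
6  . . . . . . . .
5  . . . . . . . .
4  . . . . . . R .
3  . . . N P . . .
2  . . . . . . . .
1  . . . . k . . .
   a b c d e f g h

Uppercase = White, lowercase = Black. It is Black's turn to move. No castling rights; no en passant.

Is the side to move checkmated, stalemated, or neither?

neither

Black to move; black king on e1.
In check: yes, from the white knight on d3.
King squares — d1: available; f1: available; d2: available; e2: available; f2: attacked by Nd3.
Legal moves for Black: Ke2, Kd2, Kf1, Kd1.
Black is in check but has 4 legal moves → neither.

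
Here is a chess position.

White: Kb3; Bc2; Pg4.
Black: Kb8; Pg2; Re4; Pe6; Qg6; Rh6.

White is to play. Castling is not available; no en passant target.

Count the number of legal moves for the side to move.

White to move; king on b3.
In check: no.
Legal moves: Kc3, Ka3, Kb2, Ka2, Bxe4, Bd3, Bd1, Bb1, g5.
Count: 9.

9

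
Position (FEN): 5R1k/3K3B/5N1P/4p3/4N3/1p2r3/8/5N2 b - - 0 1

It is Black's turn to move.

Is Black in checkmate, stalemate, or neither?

Black to move; black king on h8.
In check: yes, from the white rook on f8.
King squares — g7: attacked by Ph6; h7: attacked by Nf6; g8: attacked by Nf6.
Legal moves for Black: none.
In check with no legal moves → checkmate.

checkmate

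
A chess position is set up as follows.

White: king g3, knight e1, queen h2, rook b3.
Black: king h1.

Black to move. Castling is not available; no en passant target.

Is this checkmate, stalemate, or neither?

Black to move; black king on h1.
In check: yes, from the white queen on h2.
King squares — g1: attacked by Qh2; g2: attacked by Ne1; h2: attacked by Kg3.
Legal moves for Black: none.
In check with no legal moves → checkmate.

checkmate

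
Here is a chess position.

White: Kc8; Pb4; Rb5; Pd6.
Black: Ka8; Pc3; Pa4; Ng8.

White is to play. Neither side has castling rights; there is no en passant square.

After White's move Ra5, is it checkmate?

yes

After Ra5: black king on a8; in check: yes, from the white rook on a5.
King squares — a7: attacked by Ra5; b7: attacked by Kc8; b8: attacked by Kc8.
Black has no legal moves → checkmate.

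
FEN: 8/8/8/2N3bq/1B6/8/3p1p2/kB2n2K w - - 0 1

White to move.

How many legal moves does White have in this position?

0

White to move; king on h1.
In check: yes, from the black queen on h5.
Legal moves: none.
Count: 0.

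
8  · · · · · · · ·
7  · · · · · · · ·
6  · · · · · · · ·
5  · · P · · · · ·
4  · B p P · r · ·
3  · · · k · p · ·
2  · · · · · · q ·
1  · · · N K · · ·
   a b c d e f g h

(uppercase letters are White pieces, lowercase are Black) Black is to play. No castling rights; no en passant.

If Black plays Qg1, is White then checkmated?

After Qg1: white king on e1; in check: yes, from the black queen on g1.
King squares — d1: own knight; f1: attacked by Qg1; d2: attacked by Kd3; e2: attacked by Kd3; f2: attacked by Qg1.
White has no legal moves → checkmate.

yes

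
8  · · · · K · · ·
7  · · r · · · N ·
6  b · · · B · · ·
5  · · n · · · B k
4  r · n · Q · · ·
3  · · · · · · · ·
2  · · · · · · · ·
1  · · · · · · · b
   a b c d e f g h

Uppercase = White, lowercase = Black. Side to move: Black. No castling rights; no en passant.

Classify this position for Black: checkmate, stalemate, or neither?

neither

Black to move; black king on h5.
In check: yes, from the white knight on g7.
King squares — g4: attacked by Qe4; h4: attacked by Qe4; g5: available; g6: attacked by Qe4; h6: attacked by Bg5.
Legal moves for Black: Kxg5, Rxg7.
Black is in check but has 2 legal moves → neither.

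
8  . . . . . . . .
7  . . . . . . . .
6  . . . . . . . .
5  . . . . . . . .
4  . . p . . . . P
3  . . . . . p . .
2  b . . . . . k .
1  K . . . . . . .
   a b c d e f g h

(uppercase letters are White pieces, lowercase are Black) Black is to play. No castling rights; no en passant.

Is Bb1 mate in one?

After Bb1: white king on a1; in check: no.
White is not in check, so this cannot be checkmate.

no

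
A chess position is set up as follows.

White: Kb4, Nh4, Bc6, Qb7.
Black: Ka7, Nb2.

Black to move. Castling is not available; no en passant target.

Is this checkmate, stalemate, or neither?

Black to move; black king on a7.
In check: yes, from the white queen on b7.
King squares — a6: attacked by Qb7; b6: attacked by Qb7; b7: attacked by Bc6; a8: attacked by Qb7; b8: attacked by Qb7.
Legal moves for Black: none.
In check with no legal moves → checkmate.

checkmate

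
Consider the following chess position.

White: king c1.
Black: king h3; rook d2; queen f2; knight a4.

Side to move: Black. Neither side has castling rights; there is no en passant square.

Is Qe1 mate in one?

After Qe1: white king on c1; in check: yes, from the black queen on e1.
King squares — b1: attacked by Qe1; d1: attacked by Qe1; b2: attacked by Rd2; c2: attacked by Rd2; d2: attacked by Qe1.
White has no legal moves → checkmate.

yes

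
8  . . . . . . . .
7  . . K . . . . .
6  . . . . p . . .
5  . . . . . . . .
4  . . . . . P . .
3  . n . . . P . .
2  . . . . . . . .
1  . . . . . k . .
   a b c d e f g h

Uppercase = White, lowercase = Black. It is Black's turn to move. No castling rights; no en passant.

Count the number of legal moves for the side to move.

12

Black to move; king on f1.
In check: no.
Legal moves: Nc5, Na5, Nd4, Nd2, Nc1, Na1, Kg2, Kf2, Ke2, Kg1, Ke1, e5.
Count: 12.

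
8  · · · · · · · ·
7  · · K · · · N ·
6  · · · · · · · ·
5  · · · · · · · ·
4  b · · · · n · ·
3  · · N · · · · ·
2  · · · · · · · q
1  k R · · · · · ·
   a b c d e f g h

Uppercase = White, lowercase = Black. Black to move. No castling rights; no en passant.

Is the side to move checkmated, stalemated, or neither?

checkmate

Black to move; black king on a1.
In check: yes, from the white rook on b1.
King squares — b1: attacked by Nc3; a2: attacked by Nc3; b2: attacked by Rb1.
Legal moves for Black: none.
In check with no legal moves → checkmate.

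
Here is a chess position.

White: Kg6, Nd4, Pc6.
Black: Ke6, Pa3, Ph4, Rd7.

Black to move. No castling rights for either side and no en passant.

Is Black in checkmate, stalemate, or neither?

Black to move; black king on e6.
In check: yes, from the white knight on d4.
King squares — d5: available; e5: available; f5: attacked by Nd4; d6: available; f6: attacked by Kg6; d7: own rook; e7: available; f7: attacked by Kg6.
Legal moves for Black: Ke7, Kd6, Ke5, Kd5, Rxd4.
Black is in check but has 5 legal moves → neither.

neither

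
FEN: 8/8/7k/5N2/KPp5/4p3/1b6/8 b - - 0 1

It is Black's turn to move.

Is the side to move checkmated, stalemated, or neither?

Black to move; black king on h6.
In check: yes, from the white knight on f5.
Legal moves for Black: Kh7, Kg6, Kh5, Kg5.
Black is in check but has 4 legal moves → neither.

neither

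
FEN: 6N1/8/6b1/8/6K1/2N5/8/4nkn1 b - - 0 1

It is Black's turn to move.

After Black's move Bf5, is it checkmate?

no

After Bf5: white king on g4; in check: yes, from the black bishop on f5.
White has 6 legal replies: Kh5, Kg5, Kxf5, Kh4, Kf4, Kg3.
In check but a legal move exists → not checkmate.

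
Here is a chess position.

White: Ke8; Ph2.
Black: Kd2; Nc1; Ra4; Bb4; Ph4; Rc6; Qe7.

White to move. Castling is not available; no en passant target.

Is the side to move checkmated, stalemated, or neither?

White to move; white king on e8.
In check: yes, from the black queen on e7.
King squares — d7: attacked by Qe7; e7: attacked by Bb4; f7: attacked by Qe7; d8: attacked by Qe7; f8: attacked by Qe7.
Legal moves for White: none.
In check with no legal moves → checkmate.

checkmate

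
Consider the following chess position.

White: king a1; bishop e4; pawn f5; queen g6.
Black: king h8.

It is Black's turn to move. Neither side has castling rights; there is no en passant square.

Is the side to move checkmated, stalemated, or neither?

Black to move; black king on h8.
In check: no.
King squares — g7: attacked by Qg6; h7: attacked by Qg6; g8: attacked by Qg6.
Legal moves for Black: none.
Not in check and no legal moves → stalemate.

stalemate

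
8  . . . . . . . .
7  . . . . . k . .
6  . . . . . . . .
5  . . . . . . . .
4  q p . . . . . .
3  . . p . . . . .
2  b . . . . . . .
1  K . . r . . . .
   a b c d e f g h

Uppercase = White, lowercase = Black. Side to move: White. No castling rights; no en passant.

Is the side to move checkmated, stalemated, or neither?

checkmate

White to move; white king on a1.
In check: yes, from the black rook on d1.
King squares — b1: attacked by Rd1; a2: attacked by Qa4; b2: attacked by Pc3.
Legal moves for White: none.
In check with no legal moves → checkmate.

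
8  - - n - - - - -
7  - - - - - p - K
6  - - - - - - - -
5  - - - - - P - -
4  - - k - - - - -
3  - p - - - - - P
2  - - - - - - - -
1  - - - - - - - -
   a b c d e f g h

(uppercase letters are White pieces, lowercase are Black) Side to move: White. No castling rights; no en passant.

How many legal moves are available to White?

White to move; king on h7.
In check: no.
Legal moves: Kh8, Kg8, Kg7, Kh6, f6, h4.
Count: 6.

6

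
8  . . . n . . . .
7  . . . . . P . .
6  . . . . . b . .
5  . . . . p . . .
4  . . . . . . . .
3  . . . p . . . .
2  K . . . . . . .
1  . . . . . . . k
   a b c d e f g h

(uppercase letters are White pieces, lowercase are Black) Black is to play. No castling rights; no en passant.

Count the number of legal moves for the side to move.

Black to move; king on h1.
In check: no.
Legal moves: Nxf7, Nb7, Ne6, Nc6, Bh8, Bg7, Be7, Bg5, Bh4, Kh2, Kg2, Kg1, e4, d2.
Count: 14.

14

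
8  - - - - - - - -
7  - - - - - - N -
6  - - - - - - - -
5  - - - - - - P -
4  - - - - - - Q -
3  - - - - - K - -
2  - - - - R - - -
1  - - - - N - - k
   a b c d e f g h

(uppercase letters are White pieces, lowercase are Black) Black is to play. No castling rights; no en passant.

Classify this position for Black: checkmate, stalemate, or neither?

stalemate

Black to move; black king on h1.
In check: no.
King squares — g1: attacked by Qg4; g2: attacked by Ne1; h2: attacked by Re2.
Legal moves for Black: none.
Not in check and no legal moves → stalemate.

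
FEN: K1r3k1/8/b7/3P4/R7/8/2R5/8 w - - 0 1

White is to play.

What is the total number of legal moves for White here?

2

White to move; king on a8.
In check: yes, from the black rook on c8.
Legal moves: Ka7, Rxc8+.
Count: 2.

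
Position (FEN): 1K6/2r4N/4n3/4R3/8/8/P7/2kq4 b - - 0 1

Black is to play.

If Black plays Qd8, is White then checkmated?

yes

After Qd8: white king on b8; in check: yes, from the black queen on d8.
King squares — a7: attacked by Rc7; b7: attacked by Rc7; c7: attacked by Ne6; a8: attacked by Qd8; c8: attacked by Rc7.
White has no legal moves → checkmate.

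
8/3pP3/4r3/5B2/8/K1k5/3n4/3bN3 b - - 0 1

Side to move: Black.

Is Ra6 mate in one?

After Ra6: white king on a3; in check: yes, from the black rook on a6.
King squares — a2: attacked by Ra6; b2: attacked by Kc3; b3: attacked by Bd1; a4: attacked by Bd1; b4: attacked by Kc3.
White has no legal moves → checkmate.

yes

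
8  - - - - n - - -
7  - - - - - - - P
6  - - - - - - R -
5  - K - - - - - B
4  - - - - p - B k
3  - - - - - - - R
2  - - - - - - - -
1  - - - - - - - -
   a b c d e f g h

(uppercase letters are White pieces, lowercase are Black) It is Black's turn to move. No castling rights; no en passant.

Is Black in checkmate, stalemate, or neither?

Black to move; black king on h4.
In check: yes, from the white rook on h3.
King squares — g3: attacked by Rh3; h3: attacked by Bg4; g4: attacked by Bh5; g5: attacked by Rg6; h5: attacked by Rh3.
Legal moves for Black: none.
In check with no legal moves → checkmate.

checkmate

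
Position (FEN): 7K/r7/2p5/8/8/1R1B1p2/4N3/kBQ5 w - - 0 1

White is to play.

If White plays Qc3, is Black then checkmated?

After Qc3: black king on a1; in check: yes, from the white queen on c3.
King squares — b1: attacked by Rb3; a2: attacked by Bb1; b2: attacked by Rb3.
Black has no legal moves → checkmate.

yes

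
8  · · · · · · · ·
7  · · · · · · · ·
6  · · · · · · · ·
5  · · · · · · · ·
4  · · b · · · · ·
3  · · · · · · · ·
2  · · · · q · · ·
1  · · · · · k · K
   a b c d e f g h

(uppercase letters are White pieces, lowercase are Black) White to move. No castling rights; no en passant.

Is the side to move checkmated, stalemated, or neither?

stalemate

White to move; white king on h1.
In check: no.
King squares — g1: attacked by Kf1; g2: attacked by Kf1; h2: attacked by Qe2.
Legal moves for White: none.
Not in check and no legal moves → stalemate.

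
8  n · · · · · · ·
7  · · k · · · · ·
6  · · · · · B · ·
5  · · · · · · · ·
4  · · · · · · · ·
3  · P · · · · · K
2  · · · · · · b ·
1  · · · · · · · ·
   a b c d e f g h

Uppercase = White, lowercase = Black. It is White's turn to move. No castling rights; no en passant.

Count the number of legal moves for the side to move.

White to move; king on h3.
In check: yes, from the black bishop on g2.
Legal moves: Kh4, Kg4, Kg3, Kh2, Kxg2.
Count: 5.

5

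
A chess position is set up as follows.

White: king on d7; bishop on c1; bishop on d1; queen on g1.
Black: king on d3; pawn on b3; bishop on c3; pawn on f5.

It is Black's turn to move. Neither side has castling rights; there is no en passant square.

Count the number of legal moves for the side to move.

Black to move; king on d3.
In check: no.
Legal moves: Ke4, Kc4, Bh8, Bg7, Bf6, Be5, Ba5, Bd4, Bb4, Bd2, Bb2, Be1, Ba1, f4, b2.
Count: 15.

15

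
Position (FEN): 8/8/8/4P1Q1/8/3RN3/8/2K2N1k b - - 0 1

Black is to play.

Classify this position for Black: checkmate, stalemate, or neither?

stalemate

Black to move; black king on h1.
In check: no.
King squares — g1: attacked by Qg5; g2: attacked by Ne3; h2: attacked by Nf1.
Legal moves for Black: none.
Not in check and no legal moves → stalemate.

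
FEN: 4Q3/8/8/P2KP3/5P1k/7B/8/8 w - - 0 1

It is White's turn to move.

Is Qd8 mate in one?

no

After Qd8: black king on h4; in check: yes, from the white queen on d8.
Black has 3 legal replies: Kh5, Kxh3, Kg3.
In check but a legal move exists → not checkmate.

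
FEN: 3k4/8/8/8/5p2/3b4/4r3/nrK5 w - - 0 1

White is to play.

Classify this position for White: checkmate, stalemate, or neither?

White to move; white king on c1.
In check: yes, from the black rook on b1.
King squares — b1: attacked by Bd3; d1: attacked by Rb1; b2: attacked by Rb1; c2: attacked by Na1; d2: attacked by Re2.
Legal moves for White: none.
In check with no legal moves → checkmate.

checkmate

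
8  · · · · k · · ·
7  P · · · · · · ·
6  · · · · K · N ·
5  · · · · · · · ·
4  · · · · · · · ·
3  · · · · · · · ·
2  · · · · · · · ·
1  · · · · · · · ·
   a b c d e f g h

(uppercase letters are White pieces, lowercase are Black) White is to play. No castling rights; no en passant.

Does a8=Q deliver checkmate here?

After a8=Q: black king on e8; in check: yes, from the white queen on a8.
King squares — d7: attacked by Ke6; e7: attacked by Ke6; f7: attacked by Ke6; d8: attacked by Qa8; f8: attacked by Ng6.
Black has no legal moves → checkmate.

yes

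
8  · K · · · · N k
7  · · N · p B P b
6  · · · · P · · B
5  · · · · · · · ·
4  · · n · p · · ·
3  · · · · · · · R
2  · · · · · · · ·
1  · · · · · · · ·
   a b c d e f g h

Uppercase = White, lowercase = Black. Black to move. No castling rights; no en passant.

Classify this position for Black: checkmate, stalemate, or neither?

checkmate

Black to move; black king on h8.
In check: yes, from the white pawn on g7.
King squares — g7: attacked by Bh6; h7: own bishop; g8: attacked by Bf7.
Legal moves for Black: none.
In check with no legal moves → checkmate.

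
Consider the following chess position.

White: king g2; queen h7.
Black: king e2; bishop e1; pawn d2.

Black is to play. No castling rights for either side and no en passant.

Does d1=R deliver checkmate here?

no

After d1=R: white king on g2; in check: no.
White is not in check, so this cannot be checkmate.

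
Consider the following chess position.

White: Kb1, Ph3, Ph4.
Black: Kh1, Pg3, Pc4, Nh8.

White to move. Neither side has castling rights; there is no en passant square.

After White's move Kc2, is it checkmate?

no

After Kc2: black king on h1; in check: no.
Black is not in check, so this cannot be checkmate.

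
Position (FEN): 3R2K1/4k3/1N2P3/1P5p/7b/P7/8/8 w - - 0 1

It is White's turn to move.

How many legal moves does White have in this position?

White to move; king on g8.
In check: no.
Legal moves: Kh8, Kh7, Kg7, Rf8, Re8+, Rc8, Rb8, Ra8, Rd7+, Rd6, Rd5, Rd4, Rd3, Rd2, Rd1, Nc8+, Na8, Nd7, Nd5+, Nc4, Na4, a4.
Count: 22.

22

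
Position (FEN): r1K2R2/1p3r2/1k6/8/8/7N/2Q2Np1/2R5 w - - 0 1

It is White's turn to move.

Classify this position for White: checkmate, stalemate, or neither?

checkmate

White to move; white king on c8.
In check: yes, from the black rook on a8.
King squares — b7: attacked by Kb6; c7: attacked by Kb6; d7: attacked by Rf7; b8: attacked by Ra8; d8: attacked by Ra8.
Legal moves for White: none.
In check with no legal moves → checkmate.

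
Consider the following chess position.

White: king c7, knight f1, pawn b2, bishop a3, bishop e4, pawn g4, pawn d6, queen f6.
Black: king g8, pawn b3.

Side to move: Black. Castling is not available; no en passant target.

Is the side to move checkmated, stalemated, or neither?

stalemate

Black to move; black king on g8.
In check: no.
King squares — f7: attacked by Qf6; g7: attacked by Qf6; h7: attacked by Be4; f8: attacked by Qf6; h8: attacked by Qf6.
Legal moves for Black: none.
Not in check and no legal moves → stalemate.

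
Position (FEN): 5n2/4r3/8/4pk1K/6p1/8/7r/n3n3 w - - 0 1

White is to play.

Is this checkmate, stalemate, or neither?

checkmate

White to move; white king on h5.
In check: yes, from the black rook on h2.
King squares — g4: attacked by Kf5; h4: attacked by Rh2; g5: attacked by Kf5; g6: attacked by Kf5; h6: attacked by Rh2.
Legal moves for White: none.
In check with no legal moves → checkmate.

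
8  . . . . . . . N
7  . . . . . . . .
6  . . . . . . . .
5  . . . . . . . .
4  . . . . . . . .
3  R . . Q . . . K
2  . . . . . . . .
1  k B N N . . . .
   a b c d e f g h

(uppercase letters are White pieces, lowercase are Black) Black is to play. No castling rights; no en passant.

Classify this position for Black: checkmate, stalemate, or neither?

Black to move; black king on a1.
In check: yes, from the white rook on a3.
King squares — b1: attacked by Qd3; a2: attacked by Bb1; b2: attacked by Nd1.
Legal moves for Black: none.
In check with no legal moves → checkmate.

checkmate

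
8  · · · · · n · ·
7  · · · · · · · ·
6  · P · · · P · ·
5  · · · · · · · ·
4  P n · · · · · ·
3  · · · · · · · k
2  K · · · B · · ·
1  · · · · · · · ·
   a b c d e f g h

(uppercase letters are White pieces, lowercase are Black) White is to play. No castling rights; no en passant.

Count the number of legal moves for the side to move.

White to move; king on a2.
In check: yes, from the black knight on b4.
Legal moves: Kb3, Ka3, Kb2, Kb1, Ka1.
Count: 5.

5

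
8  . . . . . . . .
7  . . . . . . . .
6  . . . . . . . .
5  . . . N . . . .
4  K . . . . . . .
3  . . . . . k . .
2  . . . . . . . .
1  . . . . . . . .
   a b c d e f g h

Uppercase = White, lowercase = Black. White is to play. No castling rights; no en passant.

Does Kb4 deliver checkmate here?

After Kb4: black king on f3; in check: no.
Black is not in check, so this cannot be checkmate.

no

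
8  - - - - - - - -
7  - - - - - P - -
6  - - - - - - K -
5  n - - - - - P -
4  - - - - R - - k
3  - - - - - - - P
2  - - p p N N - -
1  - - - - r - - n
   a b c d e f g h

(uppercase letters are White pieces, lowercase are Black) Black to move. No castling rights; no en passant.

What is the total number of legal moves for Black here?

Black to move; king on h4.
In check: yes, from the white rook on e4.
Legal moves: none.
Count: 0.

0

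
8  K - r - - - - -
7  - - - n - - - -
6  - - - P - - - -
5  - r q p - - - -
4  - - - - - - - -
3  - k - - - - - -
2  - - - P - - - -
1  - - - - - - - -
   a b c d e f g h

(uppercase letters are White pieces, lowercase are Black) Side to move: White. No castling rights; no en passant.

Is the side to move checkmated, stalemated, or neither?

White to move; white king on a8.
In check: yes, from the black rook on c8.
King squares — a7: attacked by Qc5; b7: attacked by Rb5; b8: attacked by Rb5.
Legal moves for White: none.
In check with no legal moves → checkmate.

checkmate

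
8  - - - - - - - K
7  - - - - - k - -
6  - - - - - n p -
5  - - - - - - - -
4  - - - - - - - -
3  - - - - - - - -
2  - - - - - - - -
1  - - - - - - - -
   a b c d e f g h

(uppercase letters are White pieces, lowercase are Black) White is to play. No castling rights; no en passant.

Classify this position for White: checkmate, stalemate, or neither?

White to move; white king on h8.
In check: no.
King squares — g7: attacked by Kf7; h7: attacked by Nf6; g8: attacked by Nf6.
Legal moves for White: none.
Not in check and no legal moves → stalemate.

stalemate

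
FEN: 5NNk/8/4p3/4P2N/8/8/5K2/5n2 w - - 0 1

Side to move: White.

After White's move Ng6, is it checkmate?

After Ng6: black king on h8; in check: yes, from the white knight on g6.
Black has 2 legal replies: Kxg8, Kh7.
In check but a legal move exists → not checkmate.

no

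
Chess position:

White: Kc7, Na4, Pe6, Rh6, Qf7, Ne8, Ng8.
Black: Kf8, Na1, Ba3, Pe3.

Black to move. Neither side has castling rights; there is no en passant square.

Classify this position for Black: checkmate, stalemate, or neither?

checkmate

Black to move; black king on f8.
In check: yes, from the white queen on f7.
King squares — e7: attacked by Qf7; f7: attacked by Pe6; g7: attacked by Qf7; e8: attacked by Qf7; g8: attacked by Qf7.
Legal moves for Black: none.
In check with no legal moves → checkmate.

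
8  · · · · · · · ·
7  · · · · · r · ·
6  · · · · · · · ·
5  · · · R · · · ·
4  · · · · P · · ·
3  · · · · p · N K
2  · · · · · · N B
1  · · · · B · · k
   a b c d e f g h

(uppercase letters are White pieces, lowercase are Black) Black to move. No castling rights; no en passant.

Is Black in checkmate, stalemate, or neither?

checkmate

Black to move; black king on h1.
In check: yes, from the white knight on g3.
King squares — g1: attacked by Bh2; g2: attacked by Kh3; h2: attacked by Kh3.
Legal moves for Black: none.
In check with no legal moves → checkmate.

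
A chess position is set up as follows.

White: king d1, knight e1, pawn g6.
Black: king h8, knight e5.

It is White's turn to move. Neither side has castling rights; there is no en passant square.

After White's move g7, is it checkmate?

no

After g7: black king on h8; in check: yes, from the white pawn on g7.
Black has 3 legal replies: Kg8, Kh7, Kxg7.
In check but a legal move exists → not checkmate.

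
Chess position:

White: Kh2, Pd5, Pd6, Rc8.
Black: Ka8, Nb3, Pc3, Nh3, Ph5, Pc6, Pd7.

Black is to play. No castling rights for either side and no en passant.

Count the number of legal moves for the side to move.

2

Black to move; king on a8.
In check: yes, from the white rook on c8.
Legal moves: Kb7, Ka7.
Count: 2.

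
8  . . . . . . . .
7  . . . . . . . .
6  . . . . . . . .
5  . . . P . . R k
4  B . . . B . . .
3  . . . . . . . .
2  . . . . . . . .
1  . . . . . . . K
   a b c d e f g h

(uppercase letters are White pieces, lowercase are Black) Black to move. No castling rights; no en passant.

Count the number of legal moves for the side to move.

Black to move; king on h5.
In check: yes, from the white rook on g5.
Legal moves: Kh6, Kxg5, Kh4.
Count: 3.

3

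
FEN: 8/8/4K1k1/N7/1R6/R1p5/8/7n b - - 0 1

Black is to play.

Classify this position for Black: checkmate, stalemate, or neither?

Black to move; black king on g6.
In check: no.
Legal moves for Black: Kh7, Kg7, Kh6, Kh5, Kg5, Ng3, Nf2, c2.
Black has 8 legal moves and is not in check → neither.

neither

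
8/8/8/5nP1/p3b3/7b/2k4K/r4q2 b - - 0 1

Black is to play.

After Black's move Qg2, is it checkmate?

After Qg2: white king on h2; in check: yes, from the black queen on g2.
King squares — g1: attacked by Ra1; h1: attacked by Ra1; g2: attacked by Bh3; g3: attacked by Qg2; h3: attacked by Qg2.
White has no legal moves → checkmate.

yes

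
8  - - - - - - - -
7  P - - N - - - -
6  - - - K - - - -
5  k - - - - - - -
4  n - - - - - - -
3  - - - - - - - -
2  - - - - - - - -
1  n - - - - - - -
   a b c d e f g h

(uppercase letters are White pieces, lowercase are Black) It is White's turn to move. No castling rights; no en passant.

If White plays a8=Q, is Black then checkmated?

After a8=Q: black king on a5; in check: yes, from the white queen on a8.
Black has 2 legal replies: Kb5, Kb4.
In check but a legal move exists → not checkmate.

no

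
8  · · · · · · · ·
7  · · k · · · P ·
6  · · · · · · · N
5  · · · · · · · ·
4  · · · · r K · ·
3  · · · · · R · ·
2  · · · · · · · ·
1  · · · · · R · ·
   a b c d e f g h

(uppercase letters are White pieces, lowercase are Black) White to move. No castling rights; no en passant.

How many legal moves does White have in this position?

4

White to move; king on f4.
In check: yes, from the black rook on e4.
Legal moves: Kg5, Kf5, Kxe4, Kg3.
Count: 4.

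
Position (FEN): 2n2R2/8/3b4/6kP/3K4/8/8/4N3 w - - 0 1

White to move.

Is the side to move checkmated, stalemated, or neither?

White to move; white king on d4.
In check: no.
Legal moves for White include: Rh8, Rg8+, Re8, Rd8, Rxc8, Rf7, Rf6, Rf5+, Rf4, Rf3, Rf2, Rf1, Kd5, Ke4, Kc4, Ke3, Kd3, Kc3, ... (list truncated; more exist).
White has legal moves and is not in check → neither.

neither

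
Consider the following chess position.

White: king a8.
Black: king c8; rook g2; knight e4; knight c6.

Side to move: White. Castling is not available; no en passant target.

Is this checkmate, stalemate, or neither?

stalemate

White to move; white king on a8.
In check: no.
King squares — a7: attacked by Nc6; b7: attacked by Kc8; b8: attacked by Nc6.
Legal moves for White: none.
Not in check and no legal moves → stalemate.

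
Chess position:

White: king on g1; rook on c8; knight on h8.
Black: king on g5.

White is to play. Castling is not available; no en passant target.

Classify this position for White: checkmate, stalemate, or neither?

White to move; white king on g1.
In check: no.
Legal moves for White include: Nf7+, Ng6, Rg8+, Rf8, Re8, Rd8, Rb8, Ra8, Rc7, Rc6, Rc5+, Rc4, Rc3, Rc2, Rc1, Kh2, Kg2, Kf2, ... (list truncated; more exist).
White has legal moves and is not in check → neither.

neither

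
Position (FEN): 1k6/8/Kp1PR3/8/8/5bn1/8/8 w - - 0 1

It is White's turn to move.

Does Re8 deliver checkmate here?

After Re8: black king on b8; in check: yes, from the white rook on e8.
King squares — a7: attacked by Ka6; b7: attacked by Ka6; c7: attacked by Pd6; a8: attacked by Re8; c8: attacked by Re8.
Black has no legal moves → checkmate.

yes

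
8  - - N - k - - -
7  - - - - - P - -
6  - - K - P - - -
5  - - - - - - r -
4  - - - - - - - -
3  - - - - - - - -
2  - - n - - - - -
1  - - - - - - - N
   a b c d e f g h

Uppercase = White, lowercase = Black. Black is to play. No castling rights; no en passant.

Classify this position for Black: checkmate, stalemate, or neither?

Black to move; black king on e8.
In check: yes, from the white pawn on f7.
Legal moves for Black: Kf8, Kd8.
Black is in check but has 2 legal moves → neither.

neither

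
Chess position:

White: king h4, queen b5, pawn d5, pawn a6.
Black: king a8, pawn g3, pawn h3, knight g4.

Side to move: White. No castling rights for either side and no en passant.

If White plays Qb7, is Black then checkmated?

yes

After Qb7: black king on a8; in check: yes, from the white queen on b7.
King squares — a7: attacked by Qb7; b7: attacked by Pa6; b8: attacked by Qb7.
Black has no legal moves → checkmate.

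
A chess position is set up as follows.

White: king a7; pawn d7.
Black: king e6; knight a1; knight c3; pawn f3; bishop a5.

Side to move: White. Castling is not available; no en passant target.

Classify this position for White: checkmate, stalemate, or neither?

White to move; white king on a7.
In check: no.
Legal moves for White: Kb8, Ka8, Kb7, Ka6, d8=Q, d8=R, d8=B, d8=N+.
White has 8 legal moves and is not in check → neither.

neither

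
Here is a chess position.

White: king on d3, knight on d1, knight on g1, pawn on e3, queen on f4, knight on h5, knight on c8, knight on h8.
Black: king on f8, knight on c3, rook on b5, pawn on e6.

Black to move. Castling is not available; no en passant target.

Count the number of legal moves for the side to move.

Black to move; king on f8.
In check: yes, from the white queen on f4.
Legal moves: Kg8, Ke8, Rf5.
Count: 3.

3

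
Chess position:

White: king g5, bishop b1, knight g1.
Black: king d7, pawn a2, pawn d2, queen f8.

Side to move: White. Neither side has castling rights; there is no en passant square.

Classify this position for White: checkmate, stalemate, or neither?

White to move; white king on g5.
In check: no.
Legal moves for White: Kg6, Kh5, Kh4, Kg4, Nh3, Nf3, Ne2, Bh7, Bg6, Bf5+, Be4, Bd3, Bc2, Bxa2.
White has 14 legal moves and is not in check → neither.

neither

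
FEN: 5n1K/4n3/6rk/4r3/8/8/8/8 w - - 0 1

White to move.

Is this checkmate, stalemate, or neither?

stalemate

White to move; white king on h8.
In check: no.
King squares — g7: attacked by Rg6; h7: attacked by Kh6; g8: attacked by Rg6.
Legal moves for White: none.
Not in check and no legal moves → stalemate.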